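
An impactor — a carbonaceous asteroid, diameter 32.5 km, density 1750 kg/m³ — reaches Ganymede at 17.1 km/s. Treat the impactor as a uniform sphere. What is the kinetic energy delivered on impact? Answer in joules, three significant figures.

E ≈ 4.60 × 10^24 J

d = 32500 m; v = 17100 m/s.
Mass m = (π/6) ρ d³ = (π/6) × 1750 × (32500)³ = 3.145 × 10^16 kg
E = ½ m v² = 0.5 × 3.145 × 10^16 × (17100)² = 4.598 × 10^24 J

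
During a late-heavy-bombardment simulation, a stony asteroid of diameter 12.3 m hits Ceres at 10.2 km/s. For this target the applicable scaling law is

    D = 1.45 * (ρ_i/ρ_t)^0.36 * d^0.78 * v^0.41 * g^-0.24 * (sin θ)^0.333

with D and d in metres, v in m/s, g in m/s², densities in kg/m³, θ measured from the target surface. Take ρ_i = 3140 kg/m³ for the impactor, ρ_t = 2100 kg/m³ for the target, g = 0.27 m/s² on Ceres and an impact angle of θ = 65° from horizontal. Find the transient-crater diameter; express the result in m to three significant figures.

D ≈ 692 m

In SI units: v = 10200 m/s.
(ρ_i/ρ_t)^0.36 = (3140/2100)^0.36 = 1.156
d^0.78 = 12.3^0.78 = 7.082
v^0.41 = 10200^0.41 = 44.01
g^-0.24 = 0.27^-0.24 = 1.369
(sin 65°)^0.333 = 0.9063^0.333 = 0.9678
D = 1.45 × 1.156 × 7.082 × 44.01 × 1.369 × 0.9678 = 692.2 m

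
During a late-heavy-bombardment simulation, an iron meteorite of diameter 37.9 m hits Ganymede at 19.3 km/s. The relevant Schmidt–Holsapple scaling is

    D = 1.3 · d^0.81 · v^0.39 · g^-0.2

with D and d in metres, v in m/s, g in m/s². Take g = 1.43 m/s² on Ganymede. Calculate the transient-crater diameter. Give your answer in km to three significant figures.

In SI units: v = 19300 m/s.
d^0.81 = 37.9^0.81 = 19.00
v^0.39 = 19300^0.39 = 46.92
g^-0.2 = 1.43^-0.2 = 0.9310
D = 1.3 × 19.00 × 46.92 × 0.9310 = 1079 m
   = 1.079 km

D ≈ 1.08 km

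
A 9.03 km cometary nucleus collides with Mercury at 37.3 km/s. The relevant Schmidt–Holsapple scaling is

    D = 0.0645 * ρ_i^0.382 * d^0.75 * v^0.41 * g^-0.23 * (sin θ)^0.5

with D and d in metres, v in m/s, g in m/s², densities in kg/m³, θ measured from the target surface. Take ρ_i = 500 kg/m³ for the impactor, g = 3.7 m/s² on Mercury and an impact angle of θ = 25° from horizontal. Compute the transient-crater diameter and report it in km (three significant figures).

In SI units: d = 9030 m, v = 37300 m/s.
ρ_i^0.382 = 500^0.382 = 10.74
d^0.75 = 9030^0.75 = 926.3
v^0.41 = 37300^0.41 = 74.89
g^-0.23 = 3.7^-0.23 = 0.7401
(sin 25°)^0.5 = 0.4226^0.5 = 0.6501
D = 0.0645 × 10.74 × 926.3 × 74.89 × 0.7401 × 0.6501 = 23121 m
   = 23.12 km

D ≈ 23.1 km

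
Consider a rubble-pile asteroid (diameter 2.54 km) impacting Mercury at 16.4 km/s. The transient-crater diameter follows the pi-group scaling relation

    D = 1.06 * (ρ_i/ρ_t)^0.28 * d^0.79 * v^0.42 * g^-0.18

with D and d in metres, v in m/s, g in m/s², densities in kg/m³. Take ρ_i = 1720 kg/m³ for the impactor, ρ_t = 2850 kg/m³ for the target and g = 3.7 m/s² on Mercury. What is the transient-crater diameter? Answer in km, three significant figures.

D ≈ 21.0 km

In SI units: d = 2540 m, v = 16400 m/s.
(ρ_i/ρ_t)^0.28 = (1720/2850)^0.28 = 0.8681
d^0.79 = 2540^0.79 = 489.6
v^0.42 = 16400^0.42 = 58.92
g^-0.18 = 3.7^-0.18 = 0.7902
D = 1.06 × 0.8681 × 489.6 × 58.92 × 0.7902 = 20976 m
   = 20.98 km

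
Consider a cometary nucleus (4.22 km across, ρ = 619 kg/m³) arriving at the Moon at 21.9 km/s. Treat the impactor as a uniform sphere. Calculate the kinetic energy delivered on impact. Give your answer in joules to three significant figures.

d = 4220 m; v = 21900 m/s.
Mass m = (π/6) ρ d³ = (π/6) × 619 × (4220)³ = 2.436 × 10^13 kg
E = ½ m v² = 0.5 × 2.436 × 10^13 × (21900)² = 5.842 × 10^21 J

E ≈ 5.84 × 10^21 J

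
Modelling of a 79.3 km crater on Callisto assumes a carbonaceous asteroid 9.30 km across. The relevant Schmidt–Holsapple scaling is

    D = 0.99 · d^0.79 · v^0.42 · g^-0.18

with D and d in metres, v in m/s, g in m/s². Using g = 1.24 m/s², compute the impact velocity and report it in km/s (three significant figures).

Rearranging for v: v = [D / (0.99 · 9300^0.79 · 1.24^-0.18)]^(1/0.42).
D = 79300 m.
9300^0.79 = 1365
1.24^-0.18 = 0.9620
Denominator = 0.99 × 1365 × 0.9620 = 1300
D / 1300 = 79300 / 1300 = 61.00
v = 61.00^(1/0.42) = 61.00^2.381 = 17818 m/s

v ≈ 17.8 km/s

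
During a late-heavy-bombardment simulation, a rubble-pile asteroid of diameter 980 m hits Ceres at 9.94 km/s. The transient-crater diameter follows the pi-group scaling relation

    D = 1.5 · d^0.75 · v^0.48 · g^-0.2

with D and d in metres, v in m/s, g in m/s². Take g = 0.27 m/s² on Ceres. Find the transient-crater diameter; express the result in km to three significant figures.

In SI units: v = 9940 m/s.
d^0.75 = 980^0.75 = 175.2
v^0.48 = 9940^0.48 = 82.94
g^-0.2 = 0.27^-0.2 = 1.299
D = 1.5 × 175.2 × 82.94 × 1.299 = 28314 m
   = 28.31 km

D ≈ 28.3 km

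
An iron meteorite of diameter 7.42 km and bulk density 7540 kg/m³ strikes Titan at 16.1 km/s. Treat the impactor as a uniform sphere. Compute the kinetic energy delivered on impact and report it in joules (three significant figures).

E ≈ 2.09 × 10^23 J

d = 7420 m; v = 16100 m/s.
Mass m = (π/6) ρ d³ = (π/6) × 7540 × (7420)³ = 1.613 × 10^15 kg
E = ½ m v² = 0.5 × 1.613 × 10^15 × (16100)² = 2.091 × 10^23 J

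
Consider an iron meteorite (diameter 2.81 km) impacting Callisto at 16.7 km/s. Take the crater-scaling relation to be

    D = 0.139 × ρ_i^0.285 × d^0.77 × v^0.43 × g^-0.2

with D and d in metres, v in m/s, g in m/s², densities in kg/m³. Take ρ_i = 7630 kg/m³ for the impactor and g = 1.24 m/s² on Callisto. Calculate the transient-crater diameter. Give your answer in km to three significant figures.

In SI units: d = 2810 m, v = 16700 m/s.
ρ_i^0.285 = 7630^0.285 = 12.78
d^0.77 = 2810^0.77 = 452.4
v^0.43 = 16700^0.43 = 65.43
g^-0.2 = 1.24^-0.2 = 0.9579
D = 0.139 × 12.78 × 452.4 × 65.43 × 0.9579 = 50369 m
   = 50.37 km

D ≈ 50.4 km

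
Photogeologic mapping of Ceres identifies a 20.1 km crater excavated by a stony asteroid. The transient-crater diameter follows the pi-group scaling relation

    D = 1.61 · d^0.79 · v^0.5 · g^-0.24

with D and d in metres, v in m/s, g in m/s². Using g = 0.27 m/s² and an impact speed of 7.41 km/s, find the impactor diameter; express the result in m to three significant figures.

d ≈ 366 m

Rearranging for d: d = [D / (1.61 · 7410^0.5 · 0.27^-0.24)]^(1/0.79).
D = 20100 m.
7410^0.5 = 86.08
0.27^-0.24 = 1.369
Denominator = 1.61 × 86.08 × 1.369 = 189.7
D / 189.7 = 20100 / 189.7 = 106.0
d = 106.0^(1/0.79) = 106.0^1.2658 = 366.1 m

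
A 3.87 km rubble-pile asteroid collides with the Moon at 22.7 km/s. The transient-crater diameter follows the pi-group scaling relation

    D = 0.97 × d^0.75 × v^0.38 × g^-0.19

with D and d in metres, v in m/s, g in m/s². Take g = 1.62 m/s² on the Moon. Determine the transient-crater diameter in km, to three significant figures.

D ≈ 19.6 km

In SI units: d = 3870 m, v = 22700 m/s.
d^0.75 = 3870^0.75 = 490.7
v^0.38 = 22700^0.38 = 45.22
g^-0.19 = 1.62^-0.19 = 0.9124
D = 0.97 × 490.7 × 45.22 × 0.9124 = 19638 m
   = 19.64 km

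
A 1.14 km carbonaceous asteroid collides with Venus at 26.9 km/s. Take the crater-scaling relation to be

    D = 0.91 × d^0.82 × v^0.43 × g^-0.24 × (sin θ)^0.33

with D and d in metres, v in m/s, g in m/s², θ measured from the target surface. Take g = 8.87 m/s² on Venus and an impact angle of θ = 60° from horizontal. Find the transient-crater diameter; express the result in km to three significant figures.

D ≈ 13.3 km

In SI units: d = 1140 m, v = 26900 m/s.
d^0.82 = 1140^0.82 = 321.1
v^0.43 = 26900^0.43 = 80.31
g^-0.24 = 8.87^-0.24 = 0.5922
(sin 60°)^0.33 = 0.8660^0.33 = 0.9536
D = 0.91 × 321.1 × 80.31 × 0.5922 × 0.9536 = 13252 m
   = 13.25 km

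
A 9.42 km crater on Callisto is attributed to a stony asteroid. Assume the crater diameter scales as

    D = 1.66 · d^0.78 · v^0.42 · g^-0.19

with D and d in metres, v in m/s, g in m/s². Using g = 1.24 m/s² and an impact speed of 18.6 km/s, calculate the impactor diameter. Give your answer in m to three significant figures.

d ≈ 344 m

Rearranging for d: d = [D / (1.66 · 18600^0.42 · 1.24^-0.19)]^(1/0.78).
D = 9420 m.
18600^0.42 = 62.11
1.24^-0.19 = 0.9600
Denominator = 1.66 × 62.11 × 0.9600 = 98.98
D / 98.98 = 9420 / 98.98 = 95.17
d = 95.17^(1/0.78) = 95.17^1.2821 = 344.1 m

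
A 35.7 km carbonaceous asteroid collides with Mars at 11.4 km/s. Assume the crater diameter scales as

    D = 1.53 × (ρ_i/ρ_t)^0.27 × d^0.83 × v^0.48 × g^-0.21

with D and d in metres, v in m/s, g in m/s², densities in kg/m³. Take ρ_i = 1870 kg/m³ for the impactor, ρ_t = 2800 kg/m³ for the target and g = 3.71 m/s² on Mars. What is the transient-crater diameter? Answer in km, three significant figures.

In SI units: d = 35700 m, v = 11400 m/s.
(ρ_i/ρ_t)^0.27 = (1870/2800)^0.27 = 0.8967
d^0.83 = 35700^0.83 = 6008
v^0.48 = 11400^0.48 = 88.58
g^-0.21 = 3.71^-0.21 = 0.7593
D = 1.53 × 0.8967 × 6008 × 88.58 × 0.7593 = 5.544 × 10^5 m
   = 554.4 km

D ≈ 554 km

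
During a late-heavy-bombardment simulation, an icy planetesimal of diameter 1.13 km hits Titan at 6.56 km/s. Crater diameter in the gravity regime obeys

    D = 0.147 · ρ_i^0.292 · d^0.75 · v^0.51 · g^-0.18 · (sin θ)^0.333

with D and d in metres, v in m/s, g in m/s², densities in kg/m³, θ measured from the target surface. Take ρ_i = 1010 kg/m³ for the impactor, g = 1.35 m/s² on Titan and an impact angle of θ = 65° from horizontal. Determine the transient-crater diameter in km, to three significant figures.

D ≈ 17.5 km

In SI units: d = 1130 m, v = 6560 m/s.
ρ_i^0.292 = 1010^0.292 = 7.538
d^0.75 = 1130^0.75 = 194.9
v^0.51 = 6560^0.51 = 88.43
g^-0.18 = 1.35^-0.18 = 0.9474
(sin 65°)^0.333 = 0.9063^0.333 = 0.9678
D = 0.147 × 7.538 × 194.9 × 88.43 × 0.9474 × 0.9678 = 17511 m
   = 17.51 km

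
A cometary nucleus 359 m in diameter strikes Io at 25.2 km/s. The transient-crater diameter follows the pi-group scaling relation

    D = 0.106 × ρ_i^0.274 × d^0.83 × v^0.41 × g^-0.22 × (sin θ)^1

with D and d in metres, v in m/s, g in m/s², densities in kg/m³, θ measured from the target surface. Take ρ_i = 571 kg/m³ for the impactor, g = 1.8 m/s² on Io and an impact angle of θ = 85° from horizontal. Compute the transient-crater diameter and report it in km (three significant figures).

D ≈ 4.45 km

In SI units: v = 25200 m/s.
ρ_i^0.274 = 571^0.274 = 5.693
d^0.83 = 359^0.83 = 132.0
v^0.41 = 25200^0.41 = 63.76
g^-0.22 = 1.8^-0.22 = 0.8787
(sin 85°)^1 = 0.9962^1 = 0.9962
D = 0.106 × 5.693 × 132.0 × 63.76 × 0.8787 × 0.9962 = 4446 m
   = 4.446 km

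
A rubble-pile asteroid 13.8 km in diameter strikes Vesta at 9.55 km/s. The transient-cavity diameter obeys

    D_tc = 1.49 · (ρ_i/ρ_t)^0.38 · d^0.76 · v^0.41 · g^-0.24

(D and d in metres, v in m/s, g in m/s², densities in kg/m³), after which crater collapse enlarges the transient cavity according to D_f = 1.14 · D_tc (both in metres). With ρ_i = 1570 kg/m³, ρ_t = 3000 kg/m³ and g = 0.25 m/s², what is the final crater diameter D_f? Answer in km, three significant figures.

In SI: d = 13800 m, v = 9550 m/s.
(ρ_i/ρ_t)^0.38 = (1570/3000)^0.38 = 0.7819
d^0.76 = 13800^0.76 = 1401
v^0.41 = 9550^0.41 = 42.84
g^-0.24 = 0.25^-0.24 = 1.395
D_tc = 1.49 × 0.7819 × 1401 × 42.84 × 1.395 = 97540 m
D_f = 1.14 × 97540 = 1.112 × 10^5 m
     = 111.2 km

D_f ≈ 111 km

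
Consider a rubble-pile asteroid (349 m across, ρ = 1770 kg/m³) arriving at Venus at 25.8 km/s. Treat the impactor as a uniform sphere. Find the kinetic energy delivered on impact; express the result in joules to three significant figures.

E ≈ 1.31 × 10^19 J

v = 25800 m/s.
Mass m = (π/6) ρ d³ = (π/6) × 1770 × (349)³ = 3.940 × 10^10 kg
E = ½ m v² = 0.5 × 3.940 × 10^10 × (25800)² = 1.311 × 10^19 J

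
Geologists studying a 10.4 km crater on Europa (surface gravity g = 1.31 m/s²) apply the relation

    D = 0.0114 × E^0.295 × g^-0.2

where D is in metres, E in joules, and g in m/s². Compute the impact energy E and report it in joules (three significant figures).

E ≈ 1.92 × 10^20 J

Rearranging: E = [D / (0.0114 · g^-0.2)]^(1/0.295).
D = 10400 m.
g^-0.2 = 1.31^-0.2 = 0.9474
D / (0.0114 × 0.9474) = 10400 / (0.01080) = 9.630 × 10^5
E = (9.630 × 10^5)^3.3898 = 1.920 × 10^20 J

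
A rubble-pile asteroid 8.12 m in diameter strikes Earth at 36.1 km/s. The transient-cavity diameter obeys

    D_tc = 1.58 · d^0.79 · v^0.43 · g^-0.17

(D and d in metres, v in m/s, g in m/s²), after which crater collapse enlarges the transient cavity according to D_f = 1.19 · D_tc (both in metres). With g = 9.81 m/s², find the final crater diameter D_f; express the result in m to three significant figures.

D_f ≈ 608 m

v = 36100 m/s.
d^0.79 = 8.12^0.79 = 5.231
v^0.43 = 36100^0.43 = 91.14
g^-0.17 = 9.81^-0.17 = 0.6783
D_tc = 1.58 × 5.231 × 91.14 × 0.6783 = 510.9 m
D_f = 1.19 × 510.9 = 608.0 m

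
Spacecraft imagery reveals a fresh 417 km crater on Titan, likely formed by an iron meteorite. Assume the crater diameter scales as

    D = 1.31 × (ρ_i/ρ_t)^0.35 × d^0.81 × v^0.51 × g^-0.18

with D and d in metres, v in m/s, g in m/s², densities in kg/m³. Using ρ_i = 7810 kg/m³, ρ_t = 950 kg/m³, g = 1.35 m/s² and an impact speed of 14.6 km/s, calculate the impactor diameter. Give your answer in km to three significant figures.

d ≈ 6.39 km

Rearranging for d: d = [D / (1.31 · (7810/950)^0.35 · 14600^0.51 · 1.35^-0.18)]^(1/0.81).
D = 417000 m.
(7810/950)^0.35 = 2.090
14600^0.51 = 133.0
1.35^-0.18 = 0.9474
Denominator = 1.31 × 2.090 × 133.0 × 0.9474 = 345.0
D / 345.0 = 417000 / 345.0 = 1209
d = 1209^(1/0.81) = 1209^1.2346 = 6391 m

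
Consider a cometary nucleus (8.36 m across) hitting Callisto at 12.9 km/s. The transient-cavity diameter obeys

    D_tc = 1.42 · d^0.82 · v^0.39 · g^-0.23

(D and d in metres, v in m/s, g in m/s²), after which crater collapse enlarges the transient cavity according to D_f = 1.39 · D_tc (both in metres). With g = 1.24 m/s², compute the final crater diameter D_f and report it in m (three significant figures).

v = 12900 m/s.
d^0.82 = 8.36^0.82 = 5.704
v^0.39 = 12900^0.39 = 40.10
g^-0.23 = 1.24^-0.23 = 0.9517
D_tc = 1.42 × 5.704 × 40.10 × 0.9517 = 309.1 m
D_f = 1.39 × 309.1 = 429.6 m

D_f ≈ 430 m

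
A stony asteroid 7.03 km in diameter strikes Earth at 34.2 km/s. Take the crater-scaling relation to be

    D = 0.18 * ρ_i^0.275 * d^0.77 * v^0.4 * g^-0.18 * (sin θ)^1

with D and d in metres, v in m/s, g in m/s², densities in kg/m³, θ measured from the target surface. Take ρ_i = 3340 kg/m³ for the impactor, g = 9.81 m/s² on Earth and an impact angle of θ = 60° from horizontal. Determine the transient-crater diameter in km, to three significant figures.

In SI units: d = 7030 m, v = 34200 m/s.
ρ_i^0.275 = 3340^0.275 = 9.312
d^0.77 = 7030^0.77 = 916.5
v^0.4 = 34200^0.4 = 65.10
g^-0.18 = 9.81^-0.18 = 0.6630
(sin 60°)^1 = 0.8660^1 = 0.8660
D = 0.18 × 9.312 × 916.5 × 65.10 × 0.6630 × 0.8660 = 57420 m
   = 57.42 km

D ≈ 57.4 km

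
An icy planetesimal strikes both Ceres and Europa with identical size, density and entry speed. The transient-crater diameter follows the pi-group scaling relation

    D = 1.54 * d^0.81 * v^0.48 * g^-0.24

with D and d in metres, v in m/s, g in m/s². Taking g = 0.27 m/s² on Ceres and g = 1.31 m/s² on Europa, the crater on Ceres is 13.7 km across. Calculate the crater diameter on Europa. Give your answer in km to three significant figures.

All impactor-dependent factors cancel in the ratio, leaving D_Europa/D_Ceres = (g_Europa/g_Ceres)^-0.24.
(1.31/0.27)^-0.24 = 4.852^-0.24 = 0.6845
D_Europa = 0.6845 × 13.7 km = 9.38 km

D ≈ 9.38 km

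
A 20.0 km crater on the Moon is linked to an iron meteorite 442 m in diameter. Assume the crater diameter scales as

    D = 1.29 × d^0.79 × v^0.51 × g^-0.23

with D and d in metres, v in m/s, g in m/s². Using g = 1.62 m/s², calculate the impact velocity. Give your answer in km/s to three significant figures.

v ≈ 16.3 km/s

Rearranging for v: v = [D / (1.29 · 442^0.79 · 1.62^-0.23)]^(1/0.51).
D = 20000 m.
442^0.79 = 123.0
1.62^-0.23 = 0.8950
Denominator = 1.29 × 123.0 × 0.8950 = 142.0
D / 142.0 = 20000 / 142.0 = 140.8
v = 140.8^(1/0.51) = 140.8^1.9608 = 16330 m/s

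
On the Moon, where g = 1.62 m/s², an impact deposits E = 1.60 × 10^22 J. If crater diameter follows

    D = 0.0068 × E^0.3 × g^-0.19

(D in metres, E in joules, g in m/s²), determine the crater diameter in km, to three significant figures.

D ≈ 28.4 km

E^0.3 = (1.60 × 10^22)^0.3 = 4.584 × 10^6
g^-0.19 = 1.62^-0.19 = 0.9124
D = 0.0068 × 4.584 × 10^6 × 0.9124 = 28441 m
   = 28.44 km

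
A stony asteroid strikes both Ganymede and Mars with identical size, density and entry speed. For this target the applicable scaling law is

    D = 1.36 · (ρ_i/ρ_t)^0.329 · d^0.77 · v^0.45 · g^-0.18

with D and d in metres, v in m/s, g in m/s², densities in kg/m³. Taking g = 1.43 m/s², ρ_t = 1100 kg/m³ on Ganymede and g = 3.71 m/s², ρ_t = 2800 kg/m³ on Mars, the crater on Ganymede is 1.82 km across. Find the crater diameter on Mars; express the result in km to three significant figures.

The impactor-only factors (d, v, ρ_i) cancel in the ratio, leaving D_Mars/D_Ganymede = (g_Mars/g_Ganymede)^-0.18 · (ρ_t,Ganymede/ρ_t,Mars)^0.329.
(3.71/1.43)^-0.18 = 2.594^-0.18 = 0.8423
(1100/2800)^0.329 = 0.3929^0.329 = 0.7354
Ratio = 0.8423 × 0.7354 = 0.6194
D_Mars = 0.6194 × 1.82 km = 1.13 km

D ≈ 1.13 km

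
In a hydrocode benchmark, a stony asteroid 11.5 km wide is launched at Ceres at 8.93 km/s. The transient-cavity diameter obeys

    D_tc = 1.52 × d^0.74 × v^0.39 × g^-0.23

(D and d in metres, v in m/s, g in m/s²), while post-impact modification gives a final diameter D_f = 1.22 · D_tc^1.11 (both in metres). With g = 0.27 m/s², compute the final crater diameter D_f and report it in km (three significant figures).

D_f ≈ 301 km

In SI: d = 11500 m, v = 8930 m/s.
d^0.74 = 11500^0.74 = 1011
v^0.39 = 8930^0.39 = 34.74
g^-0.23 = 0.27^-0.23 = 1.351
D_tc = 1.52 × 1011 × 34.74 × 1.351 = 72120 m
D_f = 1.22 × (72120)^1.11 = 3.012 × 10^5 m
     = 301.2 km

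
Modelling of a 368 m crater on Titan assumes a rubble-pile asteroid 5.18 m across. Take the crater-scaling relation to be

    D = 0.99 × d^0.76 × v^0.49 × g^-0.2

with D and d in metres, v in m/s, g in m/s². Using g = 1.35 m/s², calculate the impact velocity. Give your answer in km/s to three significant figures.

Rearranging for v: v = [D / (0.99 · 5.18^0.76 · 1.35^-0.2)]^(1/0.49).
5.18^0.76 = 3.491
1.35^-0.2 = 0.9417
Denominator = 0.99 × 3.491 × 0.9417 = 3.255
D / 3.255 = 368 / 3.255 = 113.1
v = 113.1^(1/0.49) = 113.1^2.0408 = 15513 m/s

v ≈ 15.5 km/s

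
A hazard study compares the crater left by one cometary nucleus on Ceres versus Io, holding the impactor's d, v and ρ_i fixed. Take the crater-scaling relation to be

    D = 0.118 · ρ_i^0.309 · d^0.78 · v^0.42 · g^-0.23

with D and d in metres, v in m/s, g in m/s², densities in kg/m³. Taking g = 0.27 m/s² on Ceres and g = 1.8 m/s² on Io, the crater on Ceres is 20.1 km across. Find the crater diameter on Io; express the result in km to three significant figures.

D ≈ 13.0 km

All impactor-dependent factors cancel in the ratio, leaving D_Io/D_Ceres = (g_Io/g_Ceres)^-0.23.
(1.8/0.27)^-0.23 = 6.667^-0.23 = 0.6464
D_Io = 0.6464 × 20.1 km = 13.0 km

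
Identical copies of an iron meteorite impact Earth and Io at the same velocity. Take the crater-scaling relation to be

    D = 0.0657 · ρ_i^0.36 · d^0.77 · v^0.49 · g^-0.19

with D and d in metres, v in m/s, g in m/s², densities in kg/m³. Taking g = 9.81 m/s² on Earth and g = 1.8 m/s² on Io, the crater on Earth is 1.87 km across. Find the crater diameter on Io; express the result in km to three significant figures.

D ≈ 2.58 km

All impactor-dependent factors cancel in the ratio, leaving D_Io/D_Earth = (g_Io/g_Earth)^-0.19.
(1.8/9.81)^-0.19 = 0.1835^-0.19 = 1.380
D_Io = 1.380 × 1.87 km = 2.58 km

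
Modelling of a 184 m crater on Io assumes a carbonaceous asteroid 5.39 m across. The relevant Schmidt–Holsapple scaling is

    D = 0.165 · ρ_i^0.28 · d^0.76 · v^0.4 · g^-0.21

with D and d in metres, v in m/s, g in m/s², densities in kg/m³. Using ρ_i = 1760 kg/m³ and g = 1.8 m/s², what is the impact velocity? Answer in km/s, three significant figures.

Rearranging for v: v = [D / (0.165 · 1760^0.28 · 5.39^0.76 · 1.8^-0.21)]^(1/0.4).
1760^0.28 = 8.105
5.39^0.76 = 3.598
1.8^-0.21 = 0.8839
Denominator = 0.165 × 8.105 × 3.598 × 0.8839 = 4.253
D / 4.253 = 184 / 4.253 = 43.26
v = 43.26^(1/0.4) = 43.26^2.5 = 12309 m/s

v ≈ 12.3 km/s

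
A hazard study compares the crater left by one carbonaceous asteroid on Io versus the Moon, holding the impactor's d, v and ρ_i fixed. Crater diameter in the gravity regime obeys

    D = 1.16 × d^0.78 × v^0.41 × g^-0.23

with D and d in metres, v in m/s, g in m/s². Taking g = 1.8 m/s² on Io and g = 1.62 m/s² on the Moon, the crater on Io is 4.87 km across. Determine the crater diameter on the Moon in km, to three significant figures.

D ≈ 4.99 km

All impactor-dependent factors cancel in the ratio, leaving D_Moon/D_Io = (g_Moon/g_Io)^-0.23.
(1.62/1.8)^-0.23 = 0.9000^-0.23 = 1.025
D_Moon = 1.025 × 4.87 km = 4.99 km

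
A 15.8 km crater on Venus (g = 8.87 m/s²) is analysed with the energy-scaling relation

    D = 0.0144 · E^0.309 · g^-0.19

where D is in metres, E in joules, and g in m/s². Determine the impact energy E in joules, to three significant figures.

Rearranging: E = [D / (0.0144 · g^-0.19)]^(1/0.309).
D = 15800 m.
g^-0.19 = 8.87^-0.19 = 0.6605
D / (0.0144 × 0.6605) = 15800 / (9.511 × 10^-3) = 1.661 × 10^6
E = (1.661 × 10^6)^3.2362 = 1.350 × 10^20 J

E ≈ 1.35 × 10^20 J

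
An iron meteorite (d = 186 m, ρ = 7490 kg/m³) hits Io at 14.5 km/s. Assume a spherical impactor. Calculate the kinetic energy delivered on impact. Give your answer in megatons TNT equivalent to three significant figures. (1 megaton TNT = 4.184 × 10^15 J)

E ≈ 634 Mt TNT

v = 14500 m/s.
Mass m = (π/6) ρ d³ = (π/6) × 7490 × (186)³ = 2.524 × 10^10 kg
E = ½ m v² = 0.5 × 2.524 × 10^10 × (14500)² = 2.653 × 10^18 J
   = 2.653 × 10^18 / 4.184×10^15 = 634.1 Mt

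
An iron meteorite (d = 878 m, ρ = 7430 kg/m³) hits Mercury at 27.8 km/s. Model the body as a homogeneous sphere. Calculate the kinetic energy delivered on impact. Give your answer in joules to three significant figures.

E ≈ 1.02 × 10^21 J

v = 27800 m/s.
Mass m = (π/6) ρ d³ = (π/6) × 7430 × (878)³ = 2.633 × 10^12 kg
E = ½ m v² = 0.5 × 2.633 × 10^12 × (27800)² = 1.017 × 10^21 J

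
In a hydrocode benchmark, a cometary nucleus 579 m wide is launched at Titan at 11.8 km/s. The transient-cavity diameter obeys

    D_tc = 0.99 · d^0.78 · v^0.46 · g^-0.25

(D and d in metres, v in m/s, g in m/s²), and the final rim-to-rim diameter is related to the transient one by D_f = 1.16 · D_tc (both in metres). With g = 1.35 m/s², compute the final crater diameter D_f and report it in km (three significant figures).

v = 11800 m/s.
d^0.78 = 579^0.78 = 142.9
v^0.46 = 11800^0.46 = 74.66
g^-0.25 = 1.35^-0.25 = 0.9277
D_tc = 0.99 × 142.9 × 74.66 × 0.9277 = 9799 m
D_f = 1.16 × 9799 = 11367 m
     = 11.37 km

D_f ≈ 11.4 km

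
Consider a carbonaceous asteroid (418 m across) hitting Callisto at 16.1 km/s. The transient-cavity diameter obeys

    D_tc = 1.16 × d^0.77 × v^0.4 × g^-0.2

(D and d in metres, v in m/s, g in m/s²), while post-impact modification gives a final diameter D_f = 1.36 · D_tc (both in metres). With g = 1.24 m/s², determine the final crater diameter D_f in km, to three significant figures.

D_f ≈ 7.59 km

v = 16100 m/s.
d^0.77 = 418^0.77 = 104.3
v^0.4 = 16100^0.4 = 48.16
g^-0.2 = 1.24^-0.2 = 0.9579
D_tc = 1.16 × 104.3 × 48.16 × 0.9579 = 5581 m
D_f = 1.36 × 5581 = 7590 m
     = 7.590 km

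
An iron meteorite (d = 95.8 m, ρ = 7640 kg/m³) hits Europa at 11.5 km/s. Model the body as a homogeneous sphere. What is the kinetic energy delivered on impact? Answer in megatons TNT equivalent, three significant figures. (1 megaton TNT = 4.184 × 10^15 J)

v = 11500 m/s.
Mass m = (π/6) ρ d³ = (π/6) × 7640 × (95.8)³ = 3.517 × 10^9 kg
E = ½ m v² = 0.5 × 3.517 × 10^9 × (11500)² = 2.326 × 10^17 J
   = 2.326 × 10^17 / 4.184×10^15 = 55.59 Mt

E ≈ 55.6 Mt TNT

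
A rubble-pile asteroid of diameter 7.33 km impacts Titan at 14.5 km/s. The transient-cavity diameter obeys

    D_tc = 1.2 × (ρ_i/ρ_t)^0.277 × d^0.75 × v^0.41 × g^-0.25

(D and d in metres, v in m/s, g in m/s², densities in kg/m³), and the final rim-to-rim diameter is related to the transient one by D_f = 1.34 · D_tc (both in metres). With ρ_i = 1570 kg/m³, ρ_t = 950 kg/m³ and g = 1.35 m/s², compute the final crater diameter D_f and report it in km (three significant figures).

D_f ≈ 69.0 km

In SI: d = 7330 m, v = 14500 m/s.
(ρ_i/ρ_t)^0.277 = (1570/950)^0.277 = 1.149
d^0.75 = 7330^0.75 = 792.2
v^0.41 = 14500^0.41 = 50.83
g^-0.25 = 1.35^-0.25 = 0.9277
D_tc = 1.2 × 1.149 × 792.2 × 50.83 × 0.9277 = 51510 m
D_f = 1.34 × 51510 = 69023 m
     = 69.02 km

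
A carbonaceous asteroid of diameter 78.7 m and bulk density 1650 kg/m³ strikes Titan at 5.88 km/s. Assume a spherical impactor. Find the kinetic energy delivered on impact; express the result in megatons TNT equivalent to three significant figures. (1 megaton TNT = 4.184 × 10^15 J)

E ≈ 1.74 Mt TNT

v = 5880 m/s.
Mass m = (π/6) ρ d³ = (π/6) × 1650 × (78.7)³ = 4.211 × 10^8 kg
E = ½ m v² = 0.5 × 4.211 × 10^8 × (5880)² = 7.280 × 10^15 J
   = 7.280 × 10^15 / 4.184×10^15 = 1.740 Mt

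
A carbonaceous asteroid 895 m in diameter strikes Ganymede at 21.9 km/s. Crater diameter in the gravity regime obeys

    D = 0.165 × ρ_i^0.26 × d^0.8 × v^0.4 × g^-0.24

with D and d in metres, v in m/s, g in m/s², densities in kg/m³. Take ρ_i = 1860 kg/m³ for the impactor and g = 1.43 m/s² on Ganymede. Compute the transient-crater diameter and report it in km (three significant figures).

In SI units: v = 21900 m/s.
ρ_i^0.26 = 1860^0.26 = 7.081
d^0.8 = 895^0.8 = 229.9
v^0.4 = 21900^0.4 = 54.47
g^-0.24 = 1.43^-0.24 = 0.9177
D = 0.165 × 7.081 × 229.9 × 54.47 × 0.9177 = 13427 m
   = 13.43 km

D ≈ 13.4 km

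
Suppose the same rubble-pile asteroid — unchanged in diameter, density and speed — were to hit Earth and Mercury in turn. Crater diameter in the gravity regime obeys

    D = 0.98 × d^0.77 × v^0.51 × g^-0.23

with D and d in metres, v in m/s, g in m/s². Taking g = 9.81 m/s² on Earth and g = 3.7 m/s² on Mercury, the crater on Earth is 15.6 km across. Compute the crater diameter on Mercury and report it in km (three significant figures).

All impactor-dependent factors cancel in the ratio, leaving D_Mercury/D_Earth = (g_Mercury/g_Earth)^-0.23.
(3.7/9.81)^-0.23 = 0.3772^-0.23 = 1.251
D_Mercury = 1.251 × 15.6 km = 19.5 km

D ≈ 19.5 km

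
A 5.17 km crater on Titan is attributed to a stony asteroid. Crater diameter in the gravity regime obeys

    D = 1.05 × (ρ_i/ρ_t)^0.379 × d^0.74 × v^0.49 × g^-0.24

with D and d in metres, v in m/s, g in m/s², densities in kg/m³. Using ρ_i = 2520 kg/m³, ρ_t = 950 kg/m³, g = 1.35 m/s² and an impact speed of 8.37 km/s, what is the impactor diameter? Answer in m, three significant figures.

d ≈ 165 m

Rearranging for d: d = [D / (1.05 · (2520/950)^0.379 · 8370^0.49 · 1.35^-0.24)]^(1/0.74).
D = 5170 m.
(2520/950)^0.379 = 1.447
8370^0.49 = 83.59
1.35^-0.24 = 0.9305
Denominator = 1.05 × 1.447 × 83.59 × 0.9305 = 118.2
D / 118.2 = 5170 / 118.2 = 43.74
d = 43.74^(1/0.74) = 43.74^1.3514 = 165.0 m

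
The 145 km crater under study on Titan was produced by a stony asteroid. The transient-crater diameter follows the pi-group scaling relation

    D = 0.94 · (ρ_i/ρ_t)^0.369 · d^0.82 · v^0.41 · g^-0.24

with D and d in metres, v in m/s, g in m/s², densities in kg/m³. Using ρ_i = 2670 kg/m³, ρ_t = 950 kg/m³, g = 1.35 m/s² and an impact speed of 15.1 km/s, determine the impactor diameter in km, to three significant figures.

d ≈ 11.9 km

Rearranging for d: d = [D / (0.94 · (2670/950)^0.369 · 15100^0.41 · 1.35^-0.24)]^(1/0.82).
D = 145000 m.
(2670/950)^0.369 = 1.464
15100^0.41 = 51.69
1.35^-0.24 = 0.9305
Denominator = 0.94 × 1.464 × 51.69 × 0.9305 = 66.19
D / 66.19 = 145000 / 66.19 = 2191
d = 2191^(1/0.82) = 2191^1.2195 = 11855 m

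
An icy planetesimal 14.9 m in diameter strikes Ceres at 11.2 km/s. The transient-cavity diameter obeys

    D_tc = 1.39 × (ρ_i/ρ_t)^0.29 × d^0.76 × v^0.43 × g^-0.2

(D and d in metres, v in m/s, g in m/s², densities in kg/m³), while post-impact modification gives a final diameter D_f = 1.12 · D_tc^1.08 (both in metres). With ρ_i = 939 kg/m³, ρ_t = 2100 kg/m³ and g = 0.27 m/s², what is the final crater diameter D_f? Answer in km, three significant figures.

D_f ≈ 1.15 km

v = 11200 m/s.
(ρ_i/ρ_t)^0.29 = (939/2100)^0.29 = 0.7918
d^0.76 = 14.9^0.76 = 7.792
v^0.43 = 11200^0.43 = 55.10
g^-0.2 = 0.27^-0.2 = 1.299
D_tc = 1.39 × 0.7918 × 7.792 × 55.10 × 1.299 = 613.8 m
D_f = 1.12 × (613.8)^1.08 = 1149 m
     = 1.149 km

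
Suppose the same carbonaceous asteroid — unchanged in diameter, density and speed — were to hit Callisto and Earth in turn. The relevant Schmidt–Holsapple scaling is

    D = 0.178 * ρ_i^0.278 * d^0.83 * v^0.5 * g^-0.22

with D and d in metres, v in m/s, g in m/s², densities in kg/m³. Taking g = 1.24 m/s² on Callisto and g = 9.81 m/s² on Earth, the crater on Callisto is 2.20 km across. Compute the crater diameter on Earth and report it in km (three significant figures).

D ≈ 1.40 km

All impactor-dependent factors cancel in the ratio, leaving D_Earth/D_Callisto = (g_Earth/g_Callisto)^-0.22.
(9.81/1.24)^-0.22 = 7.911^-0.22 = 0.6344
D_Earth = 0.6344 × 2.20 km = 1.40 km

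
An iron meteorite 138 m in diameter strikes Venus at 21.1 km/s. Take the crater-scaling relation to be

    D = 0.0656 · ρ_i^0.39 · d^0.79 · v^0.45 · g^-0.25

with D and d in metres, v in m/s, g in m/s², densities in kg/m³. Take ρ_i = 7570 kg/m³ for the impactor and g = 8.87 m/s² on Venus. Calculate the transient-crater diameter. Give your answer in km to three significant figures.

D ≈ 5.36 km

In SI units: v = 21100 m/s.
ρ_i^0.39 = 7570^0.39 = 32.57
d^0.79 = 138^0.79 = 49.03
v^0.45 = 21100^0.45 = 88.29
g^-0.25 = 8.87^-0.25 = 0.5795
D = 0.0656 × 32.57 × 49.03 × 88.29 × 0.5795 = 5360 m
   = 5.360 km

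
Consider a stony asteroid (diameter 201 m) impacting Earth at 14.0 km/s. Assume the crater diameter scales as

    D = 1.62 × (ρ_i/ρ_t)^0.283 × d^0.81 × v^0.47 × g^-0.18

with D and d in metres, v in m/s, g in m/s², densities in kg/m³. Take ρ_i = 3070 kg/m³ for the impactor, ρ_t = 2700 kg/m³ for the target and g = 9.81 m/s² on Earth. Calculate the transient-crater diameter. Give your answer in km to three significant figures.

In SI units: v = 14000 m/s.
(ρ_i/ρ_t)^0.283 = (3070/2700)^0.283 = 1.037
d^0.81 = 201^0.81 = 73.38
v^0.47 = 14000^0.47 = 88.85
g^-0.18 = 9.81^-0.18 = 0.6630
D = 1.62 × 1.037 × 73.38 × 88.85 × 0.6630 = 7262 m
   = 7.262 km

D ≈ 7.26 km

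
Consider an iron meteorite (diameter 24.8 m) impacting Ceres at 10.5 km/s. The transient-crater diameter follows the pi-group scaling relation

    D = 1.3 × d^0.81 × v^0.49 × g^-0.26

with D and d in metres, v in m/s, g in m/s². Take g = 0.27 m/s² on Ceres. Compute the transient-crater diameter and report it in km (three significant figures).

In SI units: v = 10500 m/s.
d^0.81 = 24.8^0.81 = 13.47
v^0.49 = 10500^0.49 = 93.41
g^-0.26 = 0.27^-0.26 = 1.406
D = 1.3 × 13.47 × 93.41 × 1.406 = 2300 m
   = 2.300 km

D ≈ 2.30 km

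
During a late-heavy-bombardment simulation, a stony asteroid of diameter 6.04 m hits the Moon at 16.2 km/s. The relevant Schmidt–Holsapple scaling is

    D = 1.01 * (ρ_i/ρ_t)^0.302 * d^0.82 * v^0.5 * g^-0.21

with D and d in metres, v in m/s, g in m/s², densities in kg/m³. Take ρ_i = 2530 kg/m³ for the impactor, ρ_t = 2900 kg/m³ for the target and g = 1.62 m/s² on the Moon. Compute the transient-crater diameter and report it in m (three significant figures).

D ≈ 487 m

In SI units: v = 16200 m/s.
(ρ_i/ρ_t)^0.302 = (2530/2900)^0.302 = 0.9596
d^0.82 = 6.04^0.82 = 4.370
v^0.5 = 16200^0.5 = 127.3
g^-0.21 = 1.62^-0.21 = 0.9037
D = 1.01 × 0.9596 × 4.370 × 127.3 × 0.9037 = 487.2 m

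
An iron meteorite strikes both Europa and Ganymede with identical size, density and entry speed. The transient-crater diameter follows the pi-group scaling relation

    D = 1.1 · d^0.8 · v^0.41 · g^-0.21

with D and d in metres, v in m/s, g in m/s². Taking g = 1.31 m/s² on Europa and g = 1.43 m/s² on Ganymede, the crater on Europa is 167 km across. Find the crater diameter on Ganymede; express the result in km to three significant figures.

All impactor-dependent factors cancel in the ratio, leaving D_Ganymede/D_Europa = (g_Ganymede/g_Europa)^-0.21.
(1.43/1.31)^-0.21 = 1.092^-0.21 = 0.9817
D_Ganymede = 0.9817 × 167 km = 164 km

D ≈ 164 km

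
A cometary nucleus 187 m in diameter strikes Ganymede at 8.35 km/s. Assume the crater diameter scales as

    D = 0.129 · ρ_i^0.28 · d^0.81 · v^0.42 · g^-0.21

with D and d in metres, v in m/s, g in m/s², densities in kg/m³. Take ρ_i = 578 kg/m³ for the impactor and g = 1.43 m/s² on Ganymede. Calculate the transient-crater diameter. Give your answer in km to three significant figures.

D ≈ 2.18 km

In SI units: v = 8350 m/s.
ρ_i^0.28 = 578^0.28 = 5.934
d^0.81 = 187^0.81 = 69.21
v^0.42 = 8350^0.42 = 44.37
g^-0.21 = 1.43^-0.21 = 0.9276
D = 0.129 × 5.934 × 69.21 × 44.37 × 0.9276 = 2181 m
   = 2.181 km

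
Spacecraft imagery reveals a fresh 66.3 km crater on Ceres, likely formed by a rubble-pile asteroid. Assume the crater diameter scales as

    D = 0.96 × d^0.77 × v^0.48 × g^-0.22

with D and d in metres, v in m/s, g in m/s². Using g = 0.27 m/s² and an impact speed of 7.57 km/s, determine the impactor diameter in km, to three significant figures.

Rearranging for d: d = [D / (0.96 · 7570^0.48 · 0.27^-0.22)]^(1/0.77).
D = 66300 m.
7570^0.48 = 72.77
0.27^-0.22 = 1.334
Denominator = 0.96 × 72.77 × 1.334 = 93.19
D / 93.19 = 66300 / 93.19 = 711.4
d = 711.4^(1/0.77) = 711.4^1.2987 = 5059 m

d ≈ 5.06 km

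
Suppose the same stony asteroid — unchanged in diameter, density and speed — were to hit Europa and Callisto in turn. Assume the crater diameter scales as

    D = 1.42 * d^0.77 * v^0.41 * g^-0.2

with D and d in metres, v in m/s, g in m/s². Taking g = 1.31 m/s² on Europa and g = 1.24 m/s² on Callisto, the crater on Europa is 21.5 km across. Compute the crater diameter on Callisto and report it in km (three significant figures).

All impactor-dependent factors cancel in the ratio, leaving D_Callisto/D_Europa = (g_Callisto/g_Europa)^-0.2.
(1.24/1.31)^-0.2 = 0.9466^-0.2 = 1.011
D_Callisto = 1.011 × 21.5 km = 21.7 km

D ≈ 21.7 km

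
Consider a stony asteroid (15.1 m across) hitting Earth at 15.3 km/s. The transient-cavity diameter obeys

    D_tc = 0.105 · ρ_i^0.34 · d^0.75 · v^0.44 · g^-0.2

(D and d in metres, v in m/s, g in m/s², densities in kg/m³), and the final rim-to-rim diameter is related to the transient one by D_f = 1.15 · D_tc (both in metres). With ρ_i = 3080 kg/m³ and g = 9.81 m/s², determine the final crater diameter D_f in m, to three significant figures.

D_f ≈ 624 m

v = 15300 m/s.
ρ_i^0.34 = 3080^0.34 = 15.35
d^0.75 = 15.1^0.75 = 7.660
v^0.44 = 15300^0.44 = 69.38
g^-0.2 = 9.81^-0.2 = 0.6334
D_tc = 0.105 × 15.35 × 7.660 × 69.38 × 0.6334 = 542.5 m
D_f = 1.15 × 542.5 = 623.9 m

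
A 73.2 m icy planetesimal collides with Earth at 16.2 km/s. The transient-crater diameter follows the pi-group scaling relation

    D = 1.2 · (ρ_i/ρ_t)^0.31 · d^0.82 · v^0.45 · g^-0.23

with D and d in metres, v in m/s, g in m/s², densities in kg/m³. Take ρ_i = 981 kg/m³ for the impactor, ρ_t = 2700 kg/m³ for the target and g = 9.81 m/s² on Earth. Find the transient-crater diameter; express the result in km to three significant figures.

D ≈ 1.37 km

In SI units: v = 16200 m/s.
(ρ_i/ρ_t)^0.31 = (981/2700)^0.31 = 0.7306
d^0.82 = 73.2^0.82 = 33.80
v^0.45 = 16200^0.45 = 78.39
g^-0.23 = 9.81^-0.23 = 0.5914
D = 1.2 × 0.7306 × 33.80 × 78.39 × 0.5914 = 1374 m
   = 1.374 km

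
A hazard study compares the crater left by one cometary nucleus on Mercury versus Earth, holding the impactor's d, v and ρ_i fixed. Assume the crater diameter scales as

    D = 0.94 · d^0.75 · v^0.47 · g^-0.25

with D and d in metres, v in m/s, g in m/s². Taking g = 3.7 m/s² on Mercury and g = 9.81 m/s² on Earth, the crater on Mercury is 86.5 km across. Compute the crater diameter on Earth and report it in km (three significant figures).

All impactor-dependent factors cancel in the ratio, leaving D_Earth/D_Mercury = (g_Earth/g_Mercury)^-0.25.
(9.81/3.7)^-0.25 = 2.651^-0.25 = 0.7837
D_Earth = 0.7837 × 86.5 km = 67.8 km

D ≈ 67.8 km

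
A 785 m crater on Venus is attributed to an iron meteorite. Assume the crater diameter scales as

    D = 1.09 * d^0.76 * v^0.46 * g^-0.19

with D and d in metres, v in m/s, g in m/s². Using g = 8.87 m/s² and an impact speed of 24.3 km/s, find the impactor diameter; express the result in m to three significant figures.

Rearranging for d: d = [D / (1.09 · 24300^0.46 · 8.87^-0.19)]^(1/0.76).
24300^0.46 = 104.1
8.87^-0.19 = 0.6605
Denominator = 1.09 × 104.1 × 0.6605 = 74.95
D / 74.95 = 785 / 74.95 = 10.47
d = 10.47^(1/0.76) = 10.47^1.3158 = 21.98 m

d ≈ 22.0 m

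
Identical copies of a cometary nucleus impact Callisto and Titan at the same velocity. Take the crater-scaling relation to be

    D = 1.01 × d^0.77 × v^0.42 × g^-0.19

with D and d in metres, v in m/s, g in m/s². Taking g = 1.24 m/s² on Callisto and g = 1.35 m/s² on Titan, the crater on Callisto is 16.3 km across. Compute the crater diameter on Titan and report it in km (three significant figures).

D ≈ 16.0 km

All impactor-dependent factors cancel in the ratio, leaving D_Titan/D_Callisto = (g_Titan/g_Callisto)^-0.19.
(1.35/1.24)^-0.19 = 1.089^-0.19 = 0.9839
D_Titan = 0.9839 × 16.3 km = 16.0 km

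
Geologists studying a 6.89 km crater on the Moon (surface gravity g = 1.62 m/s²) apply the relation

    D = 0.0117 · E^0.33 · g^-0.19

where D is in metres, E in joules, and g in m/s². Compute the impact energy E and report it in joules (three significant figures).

Rearranging: E = [D / (0.0117 · g^-0.19)]^(1/0.33).
D = 6890 m.
g^-0.19 = 1.62^-0.19 = 0.9124
D / (0.0117 × 0.9124) = 6890 / (0.01068) = 6.451 × 10^5
E = (6.451 × 10^5)^3.0303 = 4.026 × 10^17 J

E ≈ 4.03 × 10^17 J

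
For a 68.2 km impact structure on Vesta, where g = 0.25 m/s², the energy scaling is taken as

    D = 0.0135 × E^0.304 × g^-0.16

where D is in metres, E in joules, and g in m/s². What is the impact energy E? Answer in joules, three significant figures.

Rearranging: E = [D / (0.0135 · g^-0.16)]^(1/0.304).
D = 68200 m.
g^-0.16 = 0.25^-0.16 = 1.248
D / (0.0135 × 1.248) = 68200 / (0.01685) = 4.047 × 10^6
E = (4.047 × 10^6)^3.2895 = 5.422 × 10^21 J

E ≈ 5.42 × 10^21 J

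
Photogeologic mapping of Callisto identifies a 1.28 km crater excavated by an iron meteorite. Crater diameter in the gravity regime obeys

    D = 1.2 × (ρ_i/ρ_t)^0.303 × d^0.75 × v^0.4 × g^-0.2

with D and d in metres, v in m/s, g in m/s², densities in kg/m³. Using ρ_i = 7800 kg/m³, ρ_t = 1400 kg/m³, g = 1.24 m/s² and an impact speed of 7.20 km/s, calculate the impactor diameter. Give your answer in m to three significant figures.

Rearranging for d: d = [D / (1.2 · (7800/1400)^0.303 · 7200^0.4 · 1.24^-0.2)]^(1/0.75).
D = 1280 m.
(7800/1400)^0.303 = 1.683
7200^0.4 = 34.91
1.24^-0.2 = 0.9579
Denominator = 1.2 × 1.683 × 34.91 × 0.9579 = 67.54
D / 67.54 = 1280 / 67.54 = 18.95
d = 18.95^(1/0.75) = 18.95^1.3333 = 50.52 m

d ≈ 50.5 m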